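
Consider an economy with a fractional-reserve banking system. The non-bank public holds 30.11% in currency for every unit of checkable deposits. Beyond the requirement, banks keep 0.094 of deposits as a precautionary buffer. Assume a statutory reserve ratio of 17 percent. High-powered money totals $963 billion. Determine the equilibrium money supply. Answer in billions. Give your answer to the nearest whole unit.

$2217 billion

The money multiplier is m = (1 + c) / (rr + e + c) = (1 + 0.3011) / (0.17 + 0.094 + 0.3011) ≈ 2.3024.
So M = m × MB = 2.3024 × 963 = 2217.2112 billion.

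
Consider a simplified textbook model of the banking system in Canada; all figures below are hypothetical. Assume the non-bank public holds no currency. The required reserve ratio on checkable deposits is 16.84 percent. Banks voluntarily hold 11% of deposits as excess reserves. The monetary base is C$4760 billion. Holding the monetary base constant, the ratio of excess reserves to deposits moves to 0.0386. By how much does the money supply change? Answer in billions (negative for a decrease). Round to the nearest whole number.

C$5897 billion

Initially m₁ = 1 / (0.1684 + 0.11) ≈ 3.59195, so M₁ = 3.59195 × 4760 = 17097.682 billion.
After the change m₂ = 1 / (0.1684 + 0.0386) ≈ 4.83092, so M₂ = 4.83092 × 4760 = 22995.1792 billion.
ΔM = M₂ − M₁ = 22995.1792 − 17097.682 = 5897.4972 billion.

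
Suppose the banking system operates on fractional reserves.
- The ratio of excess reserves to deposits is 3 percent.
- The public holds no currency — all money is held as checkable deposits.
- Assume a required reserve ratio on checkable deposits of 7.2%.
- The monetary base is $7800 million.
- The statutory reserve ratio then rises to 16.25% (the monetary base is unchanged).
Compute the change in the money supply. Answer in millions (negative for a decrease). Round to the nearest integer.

Initially m₁ = 1 / (0.072 + 0.03) ≈ 9.80392, so M₁ = 9.80392 × 7800 = 76470.576 million.
After the change m₂ = 1 / (0.1625 + 0.03) ≈ 5.19481, so M₂ = 5.19481 × 7800 = 40519.518 million.
ΔM = M₂ − M₁ = 40519.518 − 76470.576 = -35951.058 million.

-35951 million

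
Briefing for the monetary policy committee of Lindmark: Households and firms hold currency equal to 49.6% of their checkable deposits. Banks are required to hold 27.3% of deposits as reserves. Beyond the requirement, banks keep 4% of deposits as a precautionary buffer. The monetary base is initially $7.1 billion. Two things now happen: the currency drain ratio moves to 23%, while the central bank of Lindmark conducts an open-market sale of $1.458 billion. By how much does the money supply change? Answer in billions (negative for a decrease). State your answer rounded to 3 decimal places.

Before: m₁ = (1 + 0.496) / (0.273 + 0.04 + 0.496) ≈ 1.84920, MB₁ = 7.1, so M₁ = 1.84920 × 7.1 ≈ 13.1293 billion.
After: m₂ = (1 + 0.23) / (0.273 + 0.04 + 0.23) ≈ 2.26519, MB₂ = 7.1 − 1.458 = 5.642, so M₂ = 2.26519 × 5.642 ≈ 12.7802 billion.
ΔM = M₂ − M₁ = 12.7802 − 13.1293 = -0.3491 billion.

-0.349 billion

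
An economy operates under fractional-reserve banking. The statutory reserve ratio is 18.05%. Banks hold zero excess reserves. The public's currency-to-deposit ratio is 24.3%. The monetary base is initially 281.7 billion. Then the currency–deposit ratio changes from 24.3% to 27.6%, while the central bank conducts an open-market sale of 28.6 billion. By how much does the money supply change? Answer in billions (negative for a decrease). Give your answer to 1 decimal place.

-119.3 billion

Before: m₁ = (1 + 0.243) / (0.1805 + 0.243) ≈ 2.93506, MB₁ = 281.7, so M₁ = 2.93506 × 281.7 ≈ 826.8064 billion.
After: m₂ = (1 + 0.276) / (0.1805 + 0.276) ≈ 2.79518, MB₂ = 281.7 − 28.6 = 253.1, so M₂ = 2.79518 × 253.1 ≈ 707.4601 billion.
ΔM = M₂ − M₁ = 707.4601 − 826.8064 = -119.3463 billion.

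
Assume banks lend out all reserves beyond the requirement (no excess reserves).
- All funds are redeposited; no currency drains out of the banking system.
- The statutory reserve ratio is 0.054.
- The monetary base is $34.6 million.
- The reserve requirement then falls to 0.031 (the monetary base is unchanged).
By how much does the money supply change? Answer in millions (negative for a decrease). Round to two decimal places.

Initially m₁ = 1 / (0.054) ≈ 18.51852, so M₁ = 18.51852 × 34.6 ≈ 640.7408 million.
After the change m₂ = 1 / (0.031) ≈ 32.25806, so M₂ = 32.25806 × 34.6 ≈ 1116.1289 million.
ΔM = M₂ − M₁ = 1116.1289 − 640.7408 = 475.3881 million.

$475.39 million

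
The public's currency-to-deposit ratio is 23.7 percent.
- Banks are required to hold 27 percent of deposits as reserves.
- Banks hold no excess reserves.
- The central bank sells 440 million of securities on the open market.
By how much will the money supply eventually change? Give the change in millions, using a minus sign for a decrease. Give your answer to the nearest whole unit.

-1074 million

The money multiplier is m = (1 + c) / (rr + c) = (1 + 0.237) / (0.27 + 0.237) ≈ 2.4398.
The sale removes 440 million of base, so ΔM = m × ΔMB = 2.4398 × (−440) = -1073.512 million.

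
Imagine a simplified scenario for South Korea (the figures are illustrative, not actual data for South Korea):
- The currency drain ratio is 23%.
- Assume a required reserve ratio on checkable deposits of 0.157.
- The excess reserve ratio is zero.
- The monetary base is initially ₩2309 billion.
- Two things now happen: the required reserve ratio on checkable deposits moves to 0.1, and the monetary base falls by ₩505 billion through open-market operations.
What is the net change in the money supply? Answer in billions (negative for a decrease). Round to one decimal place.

Before: m₁ = (1 + 0.23) / (0.157 + 0.23) ≈ 3.178295, MB₁ = 2309, so M₁ = 3.178295 × 2309 ≈ 7338.6832 billion.
After: m₂ = (1 + 0.23) / (0.1 + 0.23) ≈ 3.727273, MB₂ = 2309 − 505 = 1804, so M₂ = 3.727273 × 1804 ≈ 6724.0005 billion.
ΔM = M₂ − M₁ = 6724.0005 − 7338.6832 = -614.6827 billion.

-614.7 billion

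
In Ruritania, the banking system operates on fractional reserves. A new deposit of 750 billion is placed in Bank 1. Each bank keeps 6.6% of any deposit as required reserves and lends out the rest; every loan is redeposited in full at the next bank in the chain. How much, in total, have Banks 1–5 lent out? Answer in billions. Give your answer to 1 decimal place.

3069.7 billion

Bank i lends (1 − rr)^i of the original deposit: Bank 1 lends 750·0.9340 = 700.5000, Bank 2 lends 750·0.9340² = 654.2670, and so on.
Summing a geometric series: total = 750·[0.9340·(1 − 0.9340^5) / (1 − 0.9340)] ≈ 3069.6901 billion.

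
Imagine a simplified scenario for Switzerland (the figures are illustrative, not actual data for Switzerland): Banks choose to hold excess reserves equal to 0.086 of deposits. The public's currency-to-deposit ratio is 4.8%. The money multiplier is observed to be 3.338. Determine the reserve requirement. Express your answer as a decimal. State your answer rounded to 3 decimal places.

Using m = 3.338. Since m = (1 + c)/(c + rr + e), the denominator satisfies c + rr + e = (1 + c)/m = (1 + 0.048) / 3.338 ≈ 0.313960.
With c = 0.048 and e = 0.086, the reserve requirement is 0.313960 − 0.048 − 0.086 = 0.17996.

0.180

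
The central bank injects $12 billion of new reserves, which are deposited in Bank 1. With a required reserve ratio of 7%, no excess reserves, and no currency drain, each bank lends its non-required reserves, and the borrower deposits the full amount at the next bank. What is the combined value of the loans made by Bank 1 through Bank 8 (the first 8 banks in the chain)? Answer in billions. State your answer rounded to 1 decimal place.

Bank i lends (1 − rr)^i of the original deposit: Bank 1 lends 12·0.9300 = 11.1600, Bank 2 lends 12·0.9300² = 10.3788, and so on.
Summing a geometric series: total = 12·[0.9300·(1 − 0.9300^8) / (1 − 0.9300)] ≈ 70.2152 billion.

$70.2 billion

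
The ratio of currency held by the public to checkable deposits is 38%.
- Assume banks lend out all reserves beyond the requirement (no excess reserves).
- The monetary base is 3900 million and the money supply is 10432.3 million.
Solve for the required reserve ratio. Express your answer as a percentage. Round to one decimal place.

13.6%

Using m = M/MB = 10432.3/3900 ≈ 2.674949. Since m = (1 + c)/(c + rr + e), the denominator satisfies c + rr + e = (1 + c)/m = (1 + 0.38) / 2.674949 ≈ 0.515898.
With c = 0.38 and e = 0, the required reserve ratio is 0.515898 − 0.38 − 0 = 0.135898.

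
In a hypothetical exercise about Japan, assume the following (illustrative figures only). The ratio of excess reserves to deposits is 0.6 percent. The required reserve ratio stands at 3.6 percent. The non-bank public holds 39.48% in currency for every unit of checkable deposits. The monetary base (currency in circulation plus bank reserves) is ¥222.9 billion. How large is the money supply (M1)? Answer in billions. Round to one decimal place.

¥711.8 billion

The money multiplier is m = (1 + c) / (rr + e + c) = (1 + 0.3948) / (0.036 + 0.006 + 0.3948) ≈ 3.19322.
So M = m × MB = 3.19322 × 222.9 ≈ 711.7687 billion.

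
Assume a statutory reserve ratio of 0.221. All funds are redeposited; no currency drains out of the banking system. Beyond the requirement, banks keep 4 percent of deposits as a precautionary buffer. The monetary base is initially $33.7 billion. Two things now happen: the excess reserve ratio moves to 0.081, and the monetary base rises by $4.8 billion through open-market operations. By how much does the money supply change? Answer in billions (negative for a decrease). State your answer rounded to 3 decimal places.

-1.635 billion

Before: m₁ = 1 / (0.221 + 0.04) ≈ 3.831418, MB₁ = 33.7, so M₁ = 3.831418 × 33.7 ≈ 129.1188 billion.
After: m₂ = 1 / (0.221 + 0.081) ≈ 3.311258, MB₂ = 33.7 + 4.8 = 38.5, so M₂ = 3.311258 × 38.5 ≈ 127.4834 billion.
ΔM = M₂ − M₁ = 127.4834 − 129.1188 = -1.6354 billion.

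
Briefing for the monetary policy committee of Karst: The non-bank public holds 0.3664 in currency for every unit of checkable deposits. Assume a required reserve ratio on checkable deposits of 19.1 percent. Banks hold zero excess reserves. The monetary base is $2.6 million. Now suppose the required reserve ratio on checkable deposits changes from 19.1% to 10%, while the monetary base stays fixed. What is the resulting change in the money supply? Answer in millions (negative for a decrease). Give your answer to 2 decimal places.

Initially m₁ = (1 + 0.3664) / (0.191 + 0.3664) ≈ 2.4514, so M₁ = 2.4514 × 2.6 ≈ 6.3736 million.
After the change m₂ = (1 + 0.3664) / (0.1 + 0.3664) ≈ 2.9297, so M₂ = 2.9297 × 2.6 ≈ 7.6172 million.
ΔM = M₂ − M₁ = 7.6172 − 6.3736 = 1.2436 million.

$1.24 million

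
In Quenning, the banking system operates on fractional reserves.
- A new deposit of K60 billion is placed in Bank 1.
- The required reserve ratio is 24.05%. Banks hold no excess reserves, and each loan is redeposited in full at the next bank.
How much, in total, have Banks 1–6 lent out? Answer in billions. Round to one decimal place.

K153.1 billion

Bank i lends (1 − rr)^i of the original deposit: Bank 1 lends 60·0.7595 = 45.5700, Bank 2 lends 60·0.7595² ≈ 34.6104, and so on.
Summing a geometric series: total = 60·[0.7595·(1 − 0.7595^6) / (1 − 0.7595)] ≈ 153.1113 billion.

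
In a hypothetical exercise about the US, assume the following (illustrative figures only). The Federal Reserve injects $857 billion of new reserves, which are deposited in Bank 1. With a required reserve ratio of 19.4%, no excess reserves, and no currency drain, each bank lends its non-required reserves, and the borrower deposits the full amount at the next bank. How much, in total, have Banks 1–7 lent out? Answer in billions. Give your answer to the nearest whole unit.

Bank i lends (1 − rr)^i of the original deposit: Bank 1 lends 857·0.8060 = 690.7420, Bank 2 lends 857·0.8060² ≈ 556.7381, and so on.
Summing a geometric series: total = 857·[0.8060·(1 − 0.8060^7) / (1 − 0.8060)] ≈ 2773.7347 billion.

$2774 billion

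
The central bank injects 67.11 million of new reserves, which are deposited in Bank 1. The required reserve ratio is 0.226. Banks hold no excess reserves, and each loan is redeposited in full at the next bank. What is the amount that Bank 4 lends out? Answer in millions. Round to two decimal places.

24.09 million

Each bank lends a fraction (1 − rr) = 0.7740 of the deposit it receives, so Bank 4 receives 67.11·0.7740^3 and lends 67.11·0.7740^4 ≈ 24.0852 million.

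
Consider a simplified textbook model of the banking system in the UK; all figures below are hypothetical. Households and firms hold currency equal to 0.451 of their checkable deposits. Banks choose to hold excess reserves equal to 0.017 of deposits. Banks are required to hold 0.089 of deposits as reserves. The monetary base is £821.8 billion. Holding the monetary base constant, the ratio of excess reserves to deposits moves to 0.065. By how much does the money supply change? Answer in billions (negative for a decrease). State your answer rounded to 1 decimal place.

Initially m₁ = (1 + 0.451) / (0.089 + 0.017 + 0.451) ≈ 2.60503, so M₁ = 2.60503 × 821.8 ≈ 2140.8137 billion.
After the change m₂ = (1 + 0.451) / (0.089 + 0.065 + 0.451) ≈ 2.39835, so M₂ = 2.39835 × 821.8 ≈ 1970.964 billion.
ΔM = M₂ − M₁ = 1970.964 − 2140.8137 = -169.8497 billion.

-169.8 billion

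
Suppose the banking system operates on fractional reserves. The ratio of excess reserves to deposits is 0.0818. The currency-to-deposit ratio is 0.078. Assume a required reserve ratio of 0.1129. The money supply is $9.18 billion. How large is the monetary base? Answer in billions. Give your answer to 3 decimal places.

The money multiplier is m = (1 + c) / (rr + e + c) = (1 + 0.078) / (0.1129 + 0.0818 + 0.078) ≈ 3.95306.
MB = M / m = 9.18 / 3.95306 ≈ 2.3223 billion.

$2.322 billion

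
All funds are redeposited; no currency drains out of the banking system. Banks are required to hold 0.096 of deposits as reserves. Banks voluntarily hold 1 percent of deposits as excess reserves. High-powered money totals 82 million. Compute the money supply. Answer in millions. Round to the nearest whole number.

774 million

The money multiplier is m = 1 / (rr + e) = 1 / (0.096 + 0.01) ≈ 9.4340.
So M = m × MB = 9.4340 × 82 = 773.588 million.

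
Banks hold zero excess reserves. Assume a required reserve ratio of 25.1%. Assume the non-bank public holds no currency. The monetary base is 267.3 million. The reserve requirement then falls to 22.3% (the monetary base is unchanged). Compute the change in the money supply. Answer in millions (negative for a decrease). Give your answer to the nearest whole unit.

Initially m₁ = 1 / (0.251) ≈ 3.9841, so M₁ = 3.9841 × 267.3 ≈ 1064.9499 million.
After the change m₂ = 1 / (0.223) ≈ 4.4843, so M₂ = 4.4843 × 267.3 ≈ 1198.6534 million.
ΔM = M₂ − M₁ = 1198.6534 − 1064.9499 = 133.7035 million.

134 million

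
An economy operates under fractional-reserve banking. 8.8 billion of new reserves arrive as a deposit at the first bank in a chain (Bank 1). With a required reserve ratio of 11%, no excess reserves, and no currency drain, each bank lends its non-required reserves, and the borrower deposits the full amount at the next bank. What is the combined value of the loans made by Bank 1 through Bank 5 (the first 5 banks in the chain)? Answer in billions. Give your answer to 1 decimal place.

Bank i lends (1 − rr)^i of the original deposit: Bank 1 lends 8.8·0.8900 = 7.8320, Bank 2 lends 8.8·0.8900² ≈ 6.9705, and so on.
Summing a geometric series: total = 8.8·[0.8900·(1 − 0.8900^5) / (1 − 0.8900)] ≈ 31.4415 billion.

31.4 billion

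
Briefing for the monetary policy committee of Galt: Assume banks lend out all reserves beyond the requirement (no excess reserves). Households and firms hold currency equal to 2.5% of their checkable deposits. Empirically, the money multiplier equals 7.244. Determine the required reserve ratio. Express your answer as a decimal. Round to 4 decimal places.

0.1165

Using m = 7.244. Since m = (1 + c)/(c + rr + e), the denominator satisfies c + rr + e = (1 + c)/m = (1 + 0.025) / 7.244 ≈ 0.141496.
With c = 0.025 and e = 0, the required reserve ratio is 0.141496 − 0.025 − 0 = 0.116496.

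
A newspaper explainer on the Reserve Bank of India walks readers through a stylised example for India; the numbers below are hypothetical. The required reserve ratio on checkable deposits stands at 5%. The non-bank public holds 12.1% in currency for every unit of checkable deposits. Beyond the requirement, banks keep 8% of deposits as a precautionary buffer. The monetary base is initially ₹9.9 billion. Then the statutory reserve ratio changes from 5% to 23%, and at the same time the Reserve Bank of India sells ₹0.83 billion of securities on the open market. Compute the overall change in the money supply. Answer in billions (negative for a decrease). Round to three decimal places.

Before: m₁ = (1 + 0.121) / (0.05 + 0.08 + 0.121) ≈ 4.46614, MB₁ = 9.9, so M₁ = 4.46614 × 9.9 ≈ 44.2148 billion.
After: m₂ = (1 + 0.121) / (0.23 + 0.08 + 0.121) ≈ 2.60093, MB₂ = 9.9 − 0.83 = 9.07, so M₂ = 2.60093 × 9.07 ≈ 23.5904 billion.
ΔM = M₂ − M₁ = 23.5904 − 44.2148 = -20.6244 billion.

-20.624 billion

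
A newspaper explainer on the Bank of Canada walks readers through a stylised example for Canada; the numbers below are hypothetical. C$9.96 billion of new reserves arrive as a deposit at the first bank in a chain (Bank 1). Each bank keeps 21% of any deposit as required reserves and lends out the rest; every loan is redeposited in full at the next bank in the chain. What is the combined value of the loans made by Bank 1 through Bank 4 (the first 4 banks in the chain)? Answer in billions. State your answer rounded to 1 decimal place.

Bank i lends (1 − rr)^i of the original deposit: Bank 1 lends 9.96·0.7900 = 7.8684, Bank 2 lends 9.96·0.7900² ≈ 6.2160, and so on.
Summing a geometric series: total = 9.96·[0.7900·(1 − 0.7900^4) / (1 − 0.7900)] ≈ 22.8745 billion.

C$22.9 billion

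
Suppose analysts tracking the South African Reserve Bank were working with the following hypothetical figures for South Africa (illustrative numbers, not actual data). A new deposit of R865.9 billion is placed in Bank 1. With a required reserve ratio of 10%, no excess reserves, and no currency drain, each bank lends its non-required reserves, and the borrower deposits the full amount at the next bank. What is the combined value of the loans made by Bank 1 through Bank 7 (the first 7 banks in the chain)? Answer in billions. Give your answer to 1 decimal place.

Bank i lends (1 − rr)^i of the original deposit: Bank 1 lends 865.9·0.9000 = 779.3100, Bank 2 lends 865.9·0.9000² = 701.3790, and so on.
Summing a geometric series: total = 865.9·[0.9000·(1 − 0.9000^7) / (1 − 0.9000)] ≈ 4065.6844 billion.

R4065.7 billion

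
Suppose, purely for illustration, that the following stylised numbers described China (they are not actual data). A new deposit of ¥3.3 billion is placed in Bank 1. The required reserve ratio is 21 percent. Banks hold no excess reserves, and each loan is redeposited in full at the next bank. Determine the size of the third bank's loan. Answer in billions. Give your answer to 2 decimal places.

¥1.63 billion

Each bank lends a fraction (1 − rr) = 0.7900 of the deposit it receives, so Bank 3 receives 3.3·0.7900^2 and lends 3.3·0.7900^3 ≈ 1.6270 billion.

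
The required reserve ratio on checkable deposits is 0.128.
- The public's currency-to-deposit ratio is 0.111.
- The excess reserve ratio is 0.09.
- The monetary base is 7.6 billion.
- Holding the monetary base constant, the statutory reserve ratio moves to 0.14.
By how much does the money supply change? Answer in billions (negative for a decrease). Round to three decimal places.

Initially m₁ = (1 + 0.111) / (0.128 + 0.09 + 0.111) ≈ 3.37690, so M₁ = 3.37690 × 7.6 ≈ 25.6644 billion.
After the change m₂ = (1 + 0.111) / (0.14 + 0.09 + 0.111) ≈ 3.25806, so M₂ = 3.25806 × 7.6 ≈ 24.7613 billion.
ΔM = M₂ − M₁ = 24.7613 − 25.6644 = -0.9031 billion.

-0.903 billion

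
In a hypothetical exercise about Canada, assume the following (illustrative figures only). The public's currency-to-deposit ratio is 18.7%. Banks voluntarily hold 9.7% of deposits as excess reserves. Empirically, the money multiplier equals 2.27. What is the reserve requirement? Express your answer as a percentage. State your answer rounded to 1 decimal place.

23.9%

Using m = 2.27. Since m = (1 + c)/(c + rr + e), the denominator satisfies c + rr + e = (1 + c)/m = (1 + 0.187) / 2.27 ≈ 0.522907.
With c = 0.187 and e = 0.097, the reserve requirement is 0.522907 − 0.187 − 0.097 = 0.238907.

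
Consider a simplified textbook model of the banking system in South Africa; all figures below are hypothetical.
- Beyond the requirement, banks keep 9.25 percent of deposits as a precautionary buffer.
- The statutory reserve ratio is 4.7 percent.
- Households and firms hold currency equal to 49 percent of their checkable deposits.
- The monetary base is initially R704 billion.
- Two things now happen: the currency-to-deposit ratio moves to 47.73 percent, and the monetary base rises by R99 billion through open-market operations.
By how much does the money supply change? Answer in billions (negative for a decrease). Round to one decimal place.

R256.9 billion

Before: m₁ = (1 + 0.49) / (0.047 + 0.0925 + 0.49) ≈ 2.36696, MB₁ = 704, so M₁ = 2.36696 × 704 ≈ 1666.3398 billion.
After: m₂ = (1 + 0.4773) / (0.047 + 0.0925 + 0.4773) ≈ 2.39510, MB₂ = 704 + 99 = 803, so M₂ = 2.39510 × 803 = 1923.2653 billion.
ΔM = M₂ − M₁ = 1923.2653 − 1666.3398 = 256.9255 billion.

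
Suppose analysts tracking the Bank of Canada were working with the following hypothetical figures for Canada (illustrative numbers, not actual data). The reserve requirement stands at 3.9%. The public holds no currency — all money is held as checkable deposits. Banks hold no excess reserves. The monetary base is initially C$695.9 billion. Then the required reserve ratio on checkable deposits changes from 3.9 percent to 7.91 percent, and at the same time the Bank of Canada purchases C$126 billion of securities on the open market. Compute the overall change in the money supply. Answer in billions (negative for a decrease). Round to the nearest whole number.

Before: m₁ = 1 / (0.039) ≈ 25.6410, MB₁ = 695.9, so M₁ = 25.6410 × 695.9 = 17843.5719 billion.
After: m₂ = 1 / (0.0791) ≈ 12.6422, MB₂ = 695.9 + 126 = 821.9, so M₂ = 12.6422 × 821.9 ≈ 10390.6242 billion.
ΔM = M₂ − M₁ = 10390.6242 − 17843.5719 = -7452.9477 billion.

-7453 billion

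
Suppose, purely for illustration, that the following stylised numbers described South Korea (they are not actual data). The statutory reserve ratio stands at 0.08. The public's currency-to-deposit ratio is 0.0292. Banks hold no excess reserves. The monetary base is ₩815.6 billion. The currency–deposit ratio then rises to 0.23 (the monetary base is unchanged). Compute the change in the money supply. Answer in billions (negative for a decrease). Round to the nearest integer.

Initially m₁ = (1 + 0.0292) / (0.08 + 0.0292) ≈ 9.4249, so M₁ = 9.4249 × 815.6 ≈ 7686.9484 billion.
After the change m₂ = (1 + 0.23) / (0.08 + 0.23) ≈ 3.9677, so M₂ = 3.9677 × 815.6 ≈ 3236.0561 billion.
ΔM = M₂ − M₁ = 3236.0561 − 7686.9484 = -4450.8923 billion.

-4451 billion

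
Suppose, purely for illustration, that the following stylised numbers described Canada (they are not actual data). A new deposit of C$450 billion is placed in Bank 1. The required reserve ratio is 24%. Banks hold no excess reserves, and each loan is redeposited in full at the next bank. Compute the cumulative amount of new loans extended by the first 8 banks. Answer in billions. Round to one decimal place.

Bank i lends (1 − rr)^i of the original deposit: Bank 1 lends 450·0.7600 = 342.0000, Bank 2 lends 450·0.7600² = 259.9200, and so on.
Summing a geometric series: total = 450·[0.7600·(1 − 0.7600^8) / (1 − 0.7600)] ≈ 1266.3925 billion.

C$1266.4 billion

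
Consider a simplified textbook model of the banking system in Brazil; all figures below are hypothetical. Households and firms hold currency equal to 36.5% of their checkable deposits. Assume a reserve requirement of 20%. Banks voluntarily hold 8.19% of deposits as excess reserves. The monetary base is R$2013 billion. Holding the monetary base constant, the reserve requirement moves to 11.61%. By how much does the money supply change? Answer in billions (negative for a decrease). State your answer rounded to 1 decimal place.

R$633.0 billion

Initially m₁ = (1 + 0.365) / (0.2 + 0.0819 + 0.365) ≈ 2.110063, so M₁ = 2.110063 × 2013 ≈ 4247.5568 billion.
After the change m₂ = (1 + 0.365) / (0.1161 + 0.0819 + 0.365) ≈ 2.424512, so M₂ = 2.424512 × 2013 ≈ 4880.5427 billion.
ΔM = M₂ − M₁ = 4880.5427 − 4247.5568 = 632.9859 billion.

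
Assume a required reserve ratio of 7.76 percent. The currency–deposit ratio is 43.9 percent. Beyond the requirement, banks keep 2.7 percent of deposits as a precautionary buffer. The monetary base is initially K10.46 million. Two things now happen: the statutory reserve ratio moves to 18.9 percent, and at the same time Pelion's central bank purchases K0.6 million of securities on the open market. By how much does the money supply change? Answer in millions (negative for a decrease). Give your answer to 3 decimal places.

-3.391 million

Before: m₁ = (1 + 0.439) / (0.0776 + 0.027 + 0.439) ≈ 2.647167, MB₁ = 10.46, so M₁ = 2.647167 × 10.46 ≈ 27.6894 million.
After: m₂ = (1 + 0.439) / (0.189 + 0.027 + 0.439) ≈ 2.196947, MB₂ = 10.46 + 0.6 = 11.06, so M₂ = 2.196947 × 11.06 ≈ 24.2982 million.
ΔM = M₂ − M₁ = 24.2982 − 27.6894 = -3.3912 million.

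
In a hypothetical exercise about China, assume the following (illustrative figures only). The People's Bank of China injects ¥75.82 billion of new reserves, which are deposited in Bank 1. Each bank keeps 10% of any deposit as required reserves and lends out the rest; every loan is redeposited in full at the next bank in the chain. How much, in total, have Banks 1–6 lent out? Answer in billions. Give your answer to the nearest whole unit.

¥320 billion

Bank i lends (1 − rr)^i of the original deposit: Bank 1 lends 75.82·0.9000 = 68.2380, Bank 2 lends 75.82·0.9000² = 61.4142, and so on.
Summing a geometric series: total = 75.82·[0.9000·(1 − 0.9000^6) / (1 − 0.9000)] ≈ 319.7353 billion.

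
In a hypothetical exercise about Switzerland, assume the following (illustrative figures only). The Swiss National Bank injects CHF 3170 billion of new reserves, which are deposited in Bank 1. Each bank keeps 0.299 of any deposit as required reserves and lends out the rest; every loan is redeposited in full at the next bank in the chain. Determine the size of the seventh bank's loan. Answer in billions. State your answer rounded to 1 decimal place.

Each bank lends a fraction (1 − rr) = 0.7010 of the deposit it receives, so Bank 7 receives 3170·0.7010^6 and lends 3170·0.7010^7 ≈ 263.6850 billion.

CHF 263.7 billion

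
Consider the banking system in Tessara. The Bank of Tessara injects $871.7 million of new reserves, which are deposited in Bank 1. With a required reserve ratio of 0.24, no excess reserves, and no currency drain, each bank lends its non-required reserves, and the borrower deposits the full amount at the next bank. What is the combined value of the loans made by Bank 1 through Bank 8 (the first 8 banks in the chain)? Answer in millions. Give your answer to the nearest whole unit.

Bank i lends (1 − rr)^i of the original deposit: Bank 1 lends 871.7·0.7600 = 662.4920, Bank 2 lends 871.7·0.7600² ≈ 503.4939, and so on.
Summing a geometric series: total = 871.7·[0.7600·(1 − 0.7600^8) / (1 − 0.7600)] ≈ 2453.1431 million.

$2453 million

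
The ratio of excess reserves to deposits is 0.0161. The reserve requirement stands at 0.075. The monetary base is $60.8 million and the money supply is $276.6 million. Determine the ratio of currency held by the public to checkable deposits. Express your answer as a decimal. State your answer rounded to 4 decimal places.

0.1650

Using m = M/MB = 276.6/60.8 ≈ 4.549342. From m = (1 + c)/(c + rr + e), rearranging gives 1 + c = m·(c + rr + e), so c·(1 − m) = m·(rr + e) − 1.
Hence c = [m·(rr + e) − 1]/(1 − m) = [4.549342 × (0.075 + 0.0161) − 1] / (1 − 4.549342) ≈ 0.164976.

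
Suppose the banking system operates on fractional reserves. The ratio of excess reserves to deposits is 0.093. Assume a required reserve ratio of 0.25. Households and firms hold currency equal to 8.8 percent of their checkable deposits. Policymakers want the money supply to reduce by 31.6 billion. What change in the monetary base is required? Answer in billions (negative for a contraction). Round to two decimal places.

-12.52 billion

The money multiplier is m = (1 + c) / (rr + e + c) = (1 + 0.088) / (0.25 + 0.093 + 0.088) ≈ 2.52436.
ΔMB = ΔM / m = (−31.6) / 2.52436 ≈ -12.518 billion.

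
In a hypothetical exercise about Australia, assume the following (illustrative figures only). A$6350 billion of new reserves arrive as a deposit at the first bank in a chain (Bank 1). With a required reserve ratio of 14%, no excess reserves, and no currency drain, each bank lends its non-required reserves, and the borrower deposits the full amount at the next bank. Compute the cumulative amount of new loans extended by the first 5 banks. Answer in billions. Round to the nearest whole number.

Bank i lends (1 − rr)^i of the original deposit: Bank 1 lends 6350·0.8600 = 5461.0000, Bank 2 lends 6350·0.8600² = 4696.4600, and so on.
Summing a geometric series: total = 6350·[0.8600·(1 − 0.8600^5) / (1 − 0.8600)] ≈ 20657.1290 billion.

A$20657 billion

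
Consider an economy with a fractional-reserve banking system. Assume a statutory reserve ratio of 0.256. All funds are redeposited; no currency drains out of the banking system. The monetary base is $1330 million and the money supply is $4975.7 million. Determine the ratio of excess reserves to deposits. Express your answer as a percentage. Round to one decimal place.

Using m = M/MB = 4975.7/1330 ≈ 3.741128. Since m = (1 + c)/(c + rr + e), the denominator satisfies c + rr + e = (1 + c)/m = (1 + 0) / 3.741128 ≈ 0.267299.
With c = 0 and rr = 0.256, the ratio of excess reserves to deposits is 0.267299 − 0 − 0.256 = 0.011299.

1.1%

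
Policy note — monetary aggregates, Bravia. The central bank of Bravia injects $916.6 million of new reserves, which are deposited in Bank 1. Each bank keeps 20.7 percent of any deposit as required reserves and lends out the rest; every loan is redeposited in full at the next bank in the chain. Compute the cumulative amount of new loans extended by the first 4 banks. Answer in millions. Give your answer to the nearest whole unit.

$2123 million

Bank i lends (1 − rr)^i of the original deposit: Bank 1 lends 916.6·0.7930 = 726.8638, Bank 2 lends 916.6·0.7930² ≈ 576.4030, and so on.
Summing a geometric series: total = 916.6·[0.7930·(1 − 0.7930^4) / (1 − 0.7930)] ≈ 2122.8248 million.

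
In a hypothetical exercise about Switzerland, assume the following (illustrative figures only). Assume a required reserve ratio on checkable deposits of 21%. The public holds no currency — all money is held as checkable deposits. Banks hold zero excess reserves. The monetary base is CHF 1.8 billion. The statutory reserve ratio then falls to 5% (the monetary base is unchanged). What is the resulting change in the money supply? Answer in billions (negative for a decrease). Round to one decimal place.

CHF 27.4 billion

Initially m₁ = 1 / (0.21) ≈ 4.7619, so M₁ = 4.7619 × 1.8 ≈ 8.5714 billion.
After the change m₂ = 1 / (0.05) = 20, so M₂ = 20 × 1.8 = 36 billion.
ΔM = M₂ − M₁ = 36 − 8.5714 = 27.4286 billion.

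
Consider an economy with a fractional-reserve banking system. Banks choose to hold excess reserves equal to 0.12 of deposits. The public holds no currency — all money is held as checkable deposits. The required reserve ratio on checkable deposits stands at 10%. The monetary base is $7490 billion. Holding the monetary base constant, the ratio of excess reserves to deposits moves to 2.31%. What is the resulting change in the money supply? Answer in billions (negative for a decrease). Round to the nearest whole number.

Initially m₁ = 1 / (0.1 + 0.12) ≈ 4.54545, so M₁ = 4.54545 × 7490 = 34045.4205 billion.
After the change m₂ = 1 / (0.1 + 0.0231) ≈ 8.12348, so M₂ = 8.12348 × 7490 = 60844.8652 billion.
ΔM = M₂ − M₁ = 60844.8652 − 34045.4205 = 26799.4447 billion.

$26799 billion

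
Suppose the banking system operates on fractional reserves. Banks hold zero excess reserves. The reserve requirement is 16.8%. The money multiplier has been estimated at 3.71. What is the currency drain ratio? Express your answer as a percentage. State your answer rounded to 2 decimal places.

13.90%

Using m = 3.71. From m = (1 + c)/(c + rr + e), rearranging gives 1 + c = m·(c + rr + e), so c·(1 − m) = m·(rr + e) − 1.
Hence c = [m·(rr + e) − 1]/(1 − m) = [3.71 × (0.168 + 0) − 1] / (1 − 3.71) ≈ 0.139011.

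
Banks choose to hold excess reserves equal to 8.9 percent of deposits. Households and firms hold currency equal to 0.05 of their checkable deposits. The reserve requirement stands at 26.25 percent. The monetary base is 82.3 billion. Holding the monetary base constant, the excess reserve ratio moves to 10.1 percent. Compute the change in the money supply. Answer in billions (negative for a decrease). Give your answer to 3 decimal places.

Initially m₁ = (1 + 0.05) / (0.2625 + 0.089 + 0.05) ≈ 2.615193, so M₁ = 2.615193 × 82.3 ≈ 215.2304 billion.
After the change m₂ = (1 + 0.05) / (0.2625 + 0.101 + 0.05) ≈ 2.539299, so M₂ = 2.539299 × 82.3 ≈ 208.9843 billion.
ΔM = M₂ − M₁ = 208.9843 − 215.2304 = -6.2461 billion.

-6.246 billion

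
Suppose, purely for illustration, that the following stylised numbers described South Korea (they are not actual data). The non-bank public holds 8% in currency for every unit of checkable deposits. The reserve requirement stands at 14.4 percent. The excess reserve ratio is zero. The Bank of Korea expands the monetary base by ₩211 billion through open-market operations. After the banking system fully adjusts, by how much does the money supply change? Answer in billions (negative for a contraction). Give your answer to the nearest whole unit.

₩1017 billion

The money multiplier is m = (1 + c) / (rr + c) = (1 + 0.08) / (0.144 + 0.08) ≈ 4.8214.
The purchase adds 211 billion of base, so ΔM = m × ΔMB = 4.8214 × (+211) = 1017.3154 billion.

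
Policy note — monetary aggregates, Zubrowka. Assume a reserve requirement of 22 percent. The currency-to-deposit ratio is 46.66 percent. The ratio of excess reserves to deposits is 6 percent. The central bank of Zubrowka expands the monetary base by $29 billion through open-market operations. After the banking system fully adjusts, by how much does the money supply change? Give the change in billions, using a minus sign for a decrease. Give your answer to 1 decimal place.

The money multiplier is m = (1 + c) / (rr + e + c) = (1 + 0.4666) / (0.22 + 0.06 + 0.4666) ≈ 1.9644.
The purchase adds 29 billion of base, so ΔM = m × ΔMB = 1.9644 × (+29) = 56.9676 billion.

$57.0 billion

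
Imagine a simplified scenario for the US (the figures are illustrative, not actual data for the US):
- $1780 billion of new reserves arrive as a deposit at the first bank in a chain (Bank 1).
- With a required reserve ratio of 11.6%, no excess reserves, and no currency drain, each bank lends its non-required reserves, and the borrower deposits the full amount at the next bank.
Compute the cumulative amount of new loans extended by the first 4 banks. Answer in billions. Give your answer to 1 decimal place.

$5281.1 billion

Bank i lends (1 − rr)^i of the original deposit: Bank 1 lends 1780·0.8840 = 1573.5200, Bank 2 lends 1780·0.8840² ≈ 1390.9917, and so on.
Summing a geometric series: total = 1780·[0.8840·(1 − 0.8840^4) / (1 − 0.8840)] ≈ 5281.1471 billion.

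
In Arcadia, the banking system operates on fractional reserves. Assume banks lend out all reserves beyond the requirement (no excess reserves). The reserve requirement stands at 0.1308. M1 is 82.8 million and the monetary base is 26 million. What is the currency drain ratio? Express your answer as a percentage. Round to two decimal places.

Using m = M/MB = 82.8/26 ≈ 3.184615. From m = (1 + c)/(c + rr + e), rearranging gives 1 + c = m·(c + rr + e), so c·(1 − m) = m·(rr + e) − 1.
Hence c = [m·(rr + e) − 1]/(1 − m) = [3.184615 × (0.1308 + 0) − 1] / (1 − 3.184615) ≈ 0.267073.

26.71%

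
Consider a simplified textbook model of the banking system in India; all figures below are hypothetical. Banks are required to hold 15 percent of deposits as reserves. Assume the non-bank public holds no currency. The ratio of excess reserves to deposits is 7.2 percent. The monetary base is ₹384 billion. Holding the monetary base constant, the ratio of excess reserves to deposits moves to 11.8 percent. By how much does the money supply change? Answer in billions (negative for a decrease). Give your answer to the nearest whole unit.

Initially m₁ = 1 / (0.15 + 0.072) ≈ 4.5045, so M₁ = 4.5045 × 384 = 1729.728 billion.
After the change m₂ = 1 / (0.15 + 0.118) ≈ 3.7313, so M₂ = 3.7313 × 384 = 1432.8192 billion.
ΔM = M₂ − M₁ = 1432.8192 − 1729.728 = -296.9088 billion.

-297 billion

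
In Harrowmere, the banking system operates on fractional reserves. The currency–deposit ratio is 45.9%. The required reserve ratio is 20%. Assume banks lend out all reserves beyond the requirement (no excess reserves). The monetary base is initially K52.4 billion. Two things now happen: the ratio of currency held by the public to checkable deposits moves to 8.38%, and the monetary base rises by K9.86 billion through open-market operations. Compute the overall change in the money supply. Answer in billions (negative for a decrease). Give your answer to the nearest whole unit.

K122 billion

Before: m₁ = (1 + 0.459) / (0.2 + 0.459) ≈ 2.2140, MB₁ = 52.4, so M₁ = 2.2140 × 52.4 = 116.0136 billion.
After: m₂ = (1 + 0.0838) / (0.2 + 0.0838) ≈ 3.8189, MB₂ = 52.4 + 9.86 = 62.26, so M₂ = 3.8189 × 62.26 ≈ 237.7647 billion.
ΔM = M₂ − M₁ = 237.7647 − 116.0136 = 121.7511 billion.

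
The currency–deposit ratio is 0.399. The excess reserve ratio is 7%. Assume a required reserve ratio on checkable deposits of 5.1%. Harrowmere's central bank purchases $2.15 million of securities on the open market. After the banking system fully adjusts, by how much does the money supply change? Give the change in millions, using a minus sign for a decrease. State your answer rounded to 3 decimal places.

$5.784 million

The money multiplier is m = (1 + c) / (rr + e + c) = (1 + 0.399) / (0.051 + 0.07 + 0.399) ≈ 2.69038.
The purchase adds 2.15 million of base, so ΔM = m × ΔMB = 2.69038 × (+2.15) ≈ 5.7843 million.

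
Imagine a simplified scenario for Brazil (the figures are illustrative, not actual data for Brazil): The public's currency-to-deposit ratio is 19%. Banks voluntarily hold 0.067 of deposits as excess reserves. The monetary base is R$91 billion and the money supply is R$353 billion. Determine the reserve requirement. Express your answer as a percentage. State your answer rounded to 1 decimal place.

Using m = M/MB = 353/91 ≈ 3.879121. Since m = (1 + c)/(c + rr + e), the denominator satisfies c + rr + e = (1 + c)/m = (1 + 0.19) / 3.879121 ≈ 0.306771.
With c = 0.19 and e = 0.067, the reserve requirement is 0.306771 − 0.19 − 0.067 = 0.049771.

5.0%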